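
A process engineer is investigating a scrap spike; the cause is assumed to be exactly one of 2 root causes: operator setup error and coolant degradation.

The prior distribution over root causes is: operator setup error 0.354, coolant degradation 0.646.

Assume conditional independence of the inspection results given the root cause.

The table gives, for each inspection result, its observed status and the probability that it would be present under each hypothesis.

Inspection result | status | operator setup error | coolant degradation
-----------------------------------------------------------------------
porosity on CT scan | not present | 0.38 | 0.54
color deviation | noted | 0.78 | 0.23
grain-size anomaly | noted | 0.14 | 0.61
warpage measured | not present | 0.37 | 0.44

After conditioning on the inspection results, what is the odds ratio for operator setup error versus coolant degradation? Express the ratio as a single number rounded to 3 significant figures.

0.647

The normalizing constant cancels in an odds ratio, so compute prior × likelihood for the two hypotheses only (using 1 − P(present | H) for each absent inspection result):
  operator setup error: 0.354 × (1 − 0.38) × 0.78 × 0.14 × (1 − 0.37) = 0.015099
  coolant degradation: 0.646 × (1 − 0.54) × 0.23 × 0.61 × (1 − 0.44) = 0.023347
Posterior odds = 0.015099 / 0.023347 ≈ 0.647.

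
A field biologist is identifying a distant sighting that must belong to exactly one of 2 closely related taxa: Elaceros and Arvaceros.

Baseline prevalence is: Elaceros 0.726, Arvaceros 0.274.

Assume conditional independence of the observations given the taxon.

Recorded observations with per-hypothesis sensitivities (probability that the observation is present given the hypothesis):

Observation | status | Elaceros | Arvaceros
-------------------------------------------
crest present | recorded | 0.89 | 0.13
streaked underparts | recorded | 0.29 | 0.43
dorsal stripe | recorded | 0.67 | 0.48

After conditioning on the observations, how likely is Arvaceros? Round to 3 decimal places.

0.055

For each hypothesis, the unnormalized posterior weight is prior × product of the observation likelihoods:
  Elaceros: 0.726 × 0.89 × 0.29 × 0.67 = 0.12555
  Arvaceros: 0.274 × 0.13 × 0.43 × 0.48 = 0.007352
Normalizing constant Z = 0.12555 + 0.007352 = 0.1329.
P(Arvaceros | evidence) = 0.007352 / 0.1329 ≈ 0.055.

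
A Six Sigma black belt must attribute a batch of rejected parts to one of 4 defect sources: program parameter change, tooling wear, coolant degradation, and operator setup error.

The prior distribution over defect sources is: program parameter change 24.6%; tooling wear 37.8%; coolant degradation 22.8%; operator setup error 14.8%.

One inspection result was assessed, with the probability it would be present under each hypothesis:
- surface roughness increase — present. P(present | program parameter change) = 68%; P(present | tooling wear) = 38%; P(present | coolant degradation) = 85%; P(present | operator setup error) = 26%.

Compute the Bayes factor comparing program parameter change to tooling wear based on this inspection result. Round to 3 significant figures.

The Bayes factor is the ratio of the two likelihoods.
  program parameter change: 0.68
  tooling wear: 0.38
Bayes factor = 0.68 / 0.38 ≈ 1.79

1.79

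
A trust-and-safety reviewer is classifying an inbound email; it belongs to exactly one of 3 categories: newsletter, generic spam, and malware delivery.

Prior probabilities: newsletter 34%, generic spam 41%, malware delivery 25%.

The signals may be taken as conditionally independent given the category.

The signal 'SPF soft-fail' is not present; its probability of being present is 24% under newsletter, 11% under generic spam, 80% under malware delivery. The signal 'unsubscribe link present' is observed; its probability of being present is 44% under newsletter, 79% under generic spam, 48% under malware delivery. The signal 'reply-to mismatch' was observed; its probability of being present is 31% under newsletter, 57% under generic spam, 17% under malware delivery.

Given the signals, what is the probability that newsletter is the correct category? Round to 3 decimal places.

0.173

By Bayes' rule with conditional independence, the unnormalized weight for each hypothesis is prior × ∏ likelihoods (using 1 − P(present | H) for each absent signal):
  newsletter: 0.34 × (1 − 0.24) × 0.44 × 0.31 = 0.035246
  generic spam: 0.41 × (1 − 0.11) × 0.79 × 0.57 = 0.16431
  malware delivery: 0.25 × (1 − 0.80) × 0.48 × 0.17 = 0.00408
The unnormalized weights sum to 0.20364.
P(newsletter | evidence) = 0.035246 / 0.20364 ≈ 0.173.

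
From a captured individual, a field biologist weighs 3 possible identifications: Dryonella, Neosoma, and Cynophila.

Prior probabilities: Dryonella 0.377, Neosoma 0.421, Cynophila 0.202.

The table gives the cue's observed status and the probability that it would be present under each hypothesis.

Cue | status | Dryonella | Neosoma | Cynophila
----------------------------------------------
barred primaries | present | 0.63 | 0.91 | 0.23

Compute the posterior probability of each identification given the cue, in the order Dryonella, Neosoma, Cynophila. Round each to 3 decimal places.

For each hypothesis, the unnormalized posterior weight is prior × likelihood:
  Dryonella: 0.377 × 0.63 = 0.23751
  Neosoma: 0.421 × 0.91 = 0.38311
  Cynophila: 0.202 × 0.23 = 0.04646
The unnormalized weights sum to 0.66708.
P(Dryonella | evidence) = 0.23751 / 0.66708 ≈ 0.356
P(Neosoma | evidence) = 0.38311 / 0.66708 ≈ 0.574
P(Cynophila | evidence) = 0.04646 / 0.66708 ≈ 0.070

0.356, 0.574, 0.070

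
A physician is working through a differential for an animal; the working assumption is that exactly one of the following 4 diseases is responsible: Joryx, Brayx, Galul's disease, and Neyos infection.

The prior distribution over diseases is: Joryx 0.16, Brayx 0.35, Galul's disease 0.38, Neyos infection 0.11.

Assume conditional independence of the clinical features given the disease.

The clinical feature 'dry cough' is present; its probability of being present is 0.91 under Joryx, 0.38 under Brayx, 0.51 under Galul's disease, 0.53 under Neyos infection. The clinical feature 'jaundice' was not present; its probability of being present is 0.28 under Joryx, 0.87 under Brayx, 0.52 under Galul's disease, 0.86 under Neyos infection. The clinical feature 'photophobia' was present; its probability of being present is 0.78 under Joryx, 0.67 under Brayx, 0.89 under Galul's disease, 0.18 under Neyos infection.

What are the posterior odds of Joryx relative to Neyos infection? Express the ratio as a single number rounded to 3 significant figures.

The normalizing constant cancels in an odds ratio, so compute prior × likelihood for the two hypotheses only (using 1 − P(present | H) for each absent clinical feature):
  Joryx: 0.16 × 0.91 × (1 − 0.28) × 0.78 = 0.081769
  Neyos infection: 0.11 × 0.53 × (1 − 0.86) × 0.18 = 0.0014692
Posterior odds = 0.081769 / 0.0014692 ≈ 55.7.

55.7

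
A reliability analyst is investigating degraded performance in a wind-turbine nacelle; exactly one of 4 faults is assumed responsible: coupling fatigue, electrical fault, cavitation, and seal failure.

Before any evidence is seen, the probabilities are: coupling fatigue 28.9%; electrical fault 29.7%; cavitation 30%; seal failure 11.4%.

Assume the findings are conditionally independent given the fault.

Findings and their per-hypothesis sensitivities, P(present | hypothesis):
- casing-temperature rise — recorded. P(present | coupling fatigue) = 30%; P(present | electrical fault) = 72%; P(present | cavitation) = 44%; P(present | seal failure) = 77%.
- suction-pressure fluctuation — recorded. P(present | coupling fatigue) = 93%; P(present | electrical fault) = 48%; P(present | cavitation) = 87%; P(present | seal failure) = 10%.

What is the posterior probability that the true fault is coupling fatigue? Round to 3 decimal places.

0.263

For each hypothesis, the unnormalized posterior weight is prior × product of the finding likelihoods:
  coupling fatigue: 0.289 × 0.30 × 0.93 = 0.080631
  electrical fault: 0.297 × 0.72 × 0.48 = 0.10264
  cavitation: 0.300 × 0.44 × 0.87 = 0.11484
  seal failure: 0.114 × 0.77 × 0.10 = 0.008778
Normalizing constant Z = 0.080631 + 0.10264 + 0.11484 + 0.008778 = 0.30689.
P(coupling fatigue | evidence) = 0.080631 / 0.30689 ≈ 0.263.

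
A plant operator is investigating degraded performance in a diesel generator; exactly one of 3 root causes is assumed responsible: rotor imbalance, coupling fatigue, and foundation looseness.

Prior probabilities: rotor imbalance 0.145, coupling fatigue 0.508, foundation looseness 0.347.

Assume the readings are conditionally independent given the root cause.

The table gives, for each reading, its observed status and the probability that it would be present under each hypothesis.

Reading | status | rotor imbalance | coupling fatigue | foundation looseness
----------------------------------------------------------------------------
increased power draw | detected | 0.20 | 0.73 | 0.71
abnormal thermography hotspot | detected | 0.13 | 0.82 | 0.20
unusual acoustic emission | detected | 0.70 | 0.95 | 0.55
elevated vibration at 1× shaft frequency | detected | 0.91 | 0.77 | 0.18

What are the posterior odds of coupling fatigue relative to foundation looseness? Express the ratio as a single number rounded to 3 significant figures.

45.6

Unnormalized posterior weight (prior times the reading likelihoods) for each of the two hypotheses:
  coupling fatigue: 0.508 × 0.73 × 0.82 × 0.95 × 0.77 = 0.22244
  foundation looseness: 0.347 × 0.71 × 0.20 × 0.55 × 0.18 = 0.0048781
Odds(coupling fatigue : foundation looseness) = 0.22244 / 0.0048781 ≈ 45.6.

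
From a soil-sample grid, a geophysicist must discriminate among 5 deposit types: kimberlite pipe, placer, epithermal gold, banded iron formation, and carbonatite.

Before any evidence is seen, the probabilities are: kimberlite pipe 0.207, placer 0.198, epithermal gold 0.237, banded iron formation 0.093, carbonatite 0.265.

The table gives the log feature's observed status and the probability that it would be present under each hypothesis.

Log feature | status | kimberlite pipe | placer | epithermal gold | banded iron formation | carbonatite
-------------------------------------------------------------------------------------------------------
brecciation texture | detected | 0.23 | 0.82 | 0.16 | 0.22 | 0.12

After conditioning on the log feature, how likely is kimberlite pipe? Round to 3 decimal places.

0.159

Multiply each prior by the likelihood of the log feature:
  kimberlite pipe: 0.207 × 0.23 = 0.04761
  placer: 0.198 × 0.82 = 0.16236
  epithermal gold: 0.237 × 0.16 = 0.03792
  banded iron formation: 0.093 × 0.22 = 0.02046
  carbonatite: 0.265 × 0.12 = 0.0318
The unnormalized weights sum to 0.30015.
P(kimberlite pipe | evidence) = 0.04761 / 0.30015 ≈ 0.159.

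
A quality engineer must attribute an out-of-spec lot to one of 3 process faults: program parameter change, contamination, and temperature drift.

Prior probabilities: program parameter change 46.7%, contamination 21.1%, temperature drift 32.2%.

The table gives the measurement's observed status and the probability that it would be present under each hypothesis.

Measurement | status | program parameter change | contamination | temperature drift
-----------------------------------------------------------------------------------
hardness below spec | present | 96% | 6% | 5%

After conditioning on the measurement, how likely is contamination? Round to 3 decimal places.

For each hypothesis, the unnormalized posterior weight is prior × likelihood:
  program parameter change: 0.467 × 0.96 = 0.44832
  contamination: 0.211 × 0.06 = 0.01266
  temperature drift: 0.322 × 0.05 = 0.0161
Marginal likelihood of the evidence = 0.47708.
P(contamination | evidence) = 0.01266 / 0.47708 ≈ 0.027.

0.027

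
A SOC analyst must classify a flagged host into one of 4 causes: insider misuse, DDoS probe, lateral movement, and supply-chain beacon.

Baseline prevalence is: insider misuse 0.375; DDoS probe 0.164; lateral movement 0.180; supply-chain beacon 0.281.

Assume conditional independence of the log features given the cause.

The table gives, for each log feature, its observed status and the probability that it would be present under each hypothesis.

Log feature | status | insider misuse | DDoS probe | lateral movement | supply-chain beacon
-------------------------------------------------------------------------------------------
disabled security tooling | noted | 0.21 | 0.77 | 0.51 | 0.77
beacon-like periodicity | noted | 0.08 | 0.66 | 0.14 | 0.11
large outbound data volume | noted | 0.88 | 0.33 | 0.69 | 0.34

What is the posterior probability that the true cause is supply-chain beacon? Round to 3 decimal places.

For each hypothesis, the unnormalized posterior weight is prior × product of the log feature likelihoods:
  insider misuse: 0.375 × 0.21 × 0.08 × 0.88 = 0.005544
  DDoS probe: 0.164 × 0.77 × 0.66 × 0.33 = 0.027504
  lateral movement: 0.180 × 0.51 × 0.14 × 0.69 = 0.0088679
  supply-chain beacon: 0.281 × 0.77 × 0.11 × 0.34 = 0.0080922
Normalizing constant Z = 0.005544 + 0.027504 + 0.0088679 + 0.0080922 = 0.050008.
P(supply-chain beacon | evidence) = 0.0080922 / 0.050008 ≈ 0.162.

0.162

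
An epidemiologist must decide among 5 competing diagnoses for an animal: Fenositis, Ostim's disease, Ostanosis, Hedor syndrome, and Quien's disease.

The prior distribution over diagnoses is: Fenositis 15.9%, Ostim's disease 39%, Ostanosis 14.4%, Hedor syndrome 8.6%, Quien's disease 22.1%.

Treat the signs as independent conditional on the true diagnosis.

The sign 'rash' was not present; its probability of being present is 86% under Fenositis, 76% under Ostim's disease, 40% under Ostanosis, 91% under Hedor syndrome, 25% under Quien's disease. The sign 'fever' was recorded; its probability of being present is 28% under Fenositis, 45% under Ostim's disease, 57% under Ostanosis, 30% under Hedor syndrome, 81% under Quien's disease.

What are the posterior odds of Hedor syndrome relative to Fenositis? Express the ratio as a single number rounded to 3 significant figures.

The normalizing constant cancels in an odds ratio, so compute prior × likelihood for the two hypotheses only (using 1 − P(present | H) for each absent sign):
  Hedor syndrome: 0.086 × (1 − 0.91) × 0.30 = 0.002322
  Fenositis: 0.159 × (1 − 0.86) × 0.28 = 0.0062328
Odds(Hedor syndrome : Fenositis) = 0.002322 / 0.0062328 ≈ 0.373.

0.373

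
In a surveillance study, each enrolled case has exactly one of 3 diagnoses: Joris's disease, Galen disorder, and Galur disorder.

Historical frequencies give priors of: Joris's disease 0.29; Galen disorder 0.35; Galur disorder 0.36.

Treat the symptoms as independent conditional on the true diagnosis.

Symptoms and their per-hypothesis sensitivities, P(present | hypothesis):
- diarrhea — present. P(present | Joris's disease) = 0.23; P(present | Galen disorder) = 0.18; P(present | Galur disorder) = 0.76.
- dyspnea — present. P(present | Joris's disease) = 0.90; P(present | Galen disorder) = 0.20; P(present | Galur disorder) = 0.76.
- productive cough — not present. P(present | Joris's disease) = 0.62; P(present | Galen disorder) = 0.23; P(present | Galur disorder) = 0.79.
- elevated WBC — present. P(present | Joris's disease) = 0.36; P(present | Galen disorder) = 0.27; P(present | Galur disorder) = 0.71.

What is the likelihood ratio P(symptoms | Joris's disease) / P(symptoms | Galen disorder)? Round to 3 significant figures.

The Bayes factor is the ratio of the joint likelihoods of the symptom pattern under the two hypotheses (using 1 − P(present | H) for each absent symptom).
  Joris's disease: 0.23 × 0.90 × (1 − 0.62) × 0.36 = 0.028318
  Galen disorder: 0.18 × 0.20 × (1 − 0.23) × 0.27 = 0.0074844
Bayes factor = 0.028318 / 0.0074844 ≈ 3.78

3.78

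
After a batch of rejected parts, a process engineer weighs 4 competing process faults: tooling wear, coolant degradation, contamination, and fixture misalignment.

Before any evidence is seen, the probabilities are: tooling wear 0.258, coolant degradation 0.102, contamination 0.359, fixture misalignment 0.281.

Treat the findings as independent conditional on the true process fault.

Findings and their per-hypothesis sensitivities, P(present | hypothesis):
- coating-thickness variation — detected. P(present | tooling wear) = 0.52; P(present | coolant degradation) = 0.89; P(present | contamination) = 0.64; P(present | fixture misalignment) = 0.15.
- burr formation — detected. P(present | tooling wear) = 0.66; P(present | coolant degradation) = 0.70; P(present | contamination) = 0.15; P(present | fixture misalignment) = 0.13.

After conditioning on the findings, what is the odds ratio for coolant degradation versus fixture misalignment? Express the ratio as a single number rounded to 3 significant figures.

The normalizing constant cancels in an odds ratio, so compute prior × likelihood for the two hypotheses only:
  coolant degradation: 0.102 × 0.89 × 0.70 = 0.063546
  fixture misalignment: 0.281 × 0.15 × 0.13 = 0.0054795
Posterior odds = 0.063546 / 0.0054795 ≈ 11.6.

11.6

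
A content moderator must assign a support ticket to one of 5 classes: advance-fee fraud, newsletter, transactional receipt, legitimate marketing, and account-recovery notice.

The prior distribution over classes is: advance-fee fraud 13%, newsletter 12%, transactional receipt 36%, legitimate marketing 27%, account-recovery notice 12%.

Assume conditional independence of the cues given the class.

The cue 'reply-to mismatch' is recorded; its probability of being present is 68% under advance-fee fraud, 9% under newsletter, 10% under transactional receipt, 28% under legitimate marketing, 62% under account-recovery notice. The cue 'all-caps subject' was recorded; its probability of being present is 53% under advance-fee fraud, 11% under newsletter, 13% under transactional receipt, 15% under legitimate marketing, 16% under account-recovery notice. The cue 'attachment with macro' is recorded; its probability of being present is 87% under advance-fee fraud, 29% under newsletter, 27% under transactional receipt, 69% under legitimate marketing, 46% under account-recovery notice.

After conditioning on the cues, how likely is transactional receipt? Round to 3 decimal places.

0.023

By Bayes' rule with conditional independence, the unnormalized weight for each hypothesis is prior × ∏ likelihoods:
  advance-fee fraud: 0.13 × 0.68 × 0.53 × 0.87 = 0.040761
  newsletter: 0.12 × 0.09 × 0.11 × 0.29 = 0.00034452
  transactional receipt: 0.36 × 0.10 × 0.13 × 0.27 = 0.0012636
  legitimate marketing: 0.27 × 0.28 × 0.15 × 0.69 = 0.0078246
  account-recovery notice: 0.12 × 0.62 × 0.16 × 0.46 = 0.0054758
Normalizing constant Z = 0.040761 + 0.00034452 + 0.0012636 + 0.0078246 + 0.0054758 = 0.05567.
P(transactional receipt | evidence) = 0.0012636 / 0.05567 ≈ 0.023.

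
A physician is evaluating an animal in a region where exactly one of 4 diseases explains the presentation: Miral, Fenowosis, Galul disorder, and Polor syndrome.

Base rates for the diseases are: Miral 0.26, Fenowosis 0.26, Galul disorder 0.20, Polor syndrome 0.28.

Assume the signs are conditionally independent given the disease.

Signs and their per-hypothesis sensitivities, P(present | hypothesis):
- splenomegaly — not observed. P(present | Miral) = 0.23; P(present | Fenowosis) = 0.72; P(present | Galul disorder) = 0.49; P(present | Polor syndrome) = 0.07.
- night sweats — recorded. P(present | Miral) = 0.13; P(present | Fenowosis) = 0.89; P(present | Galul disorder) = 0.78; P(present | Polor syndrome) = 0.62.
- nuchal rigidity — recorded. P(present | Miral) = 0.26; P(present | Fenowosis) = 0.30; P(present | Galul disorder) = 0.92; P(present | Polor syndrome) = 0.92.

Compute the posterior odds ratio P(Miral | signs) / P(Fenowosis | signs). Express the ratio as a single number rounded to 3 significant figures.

0.348

The normalizing constant cancels in an odds ratio, so compute prior × likelihood for the two hypotheses only (using 1 − P(present | H) for each absent sign):
  Miral: 0.26 × (1 − 0.23) × 0.13 × 0.26 = 0.0067668
  Fenowosis: 0.26 × (1 − 0.72) × 0.89 × 0.30 = 0.019438
Odds(Miral : Fenowosis) = 0.0067668 / 0.019438 ≈ 0.348.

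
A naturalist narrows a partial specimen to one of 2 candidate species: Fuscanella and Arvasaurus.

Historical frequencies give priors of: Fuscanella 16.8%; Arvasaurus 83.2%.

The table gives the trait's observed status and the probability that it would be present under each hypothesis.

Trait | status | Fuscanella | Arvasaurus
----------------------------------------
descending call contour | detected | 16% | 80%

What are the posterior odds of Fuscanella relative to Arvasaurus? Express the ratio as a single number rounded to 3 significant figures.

0.0404

Posterior odds equal prior odds times the likelihood ratio; only the two competing hypotheses matter.
  Fuscanella: 0.168 × 0.16 = 0.02688
  Arvasaurus: 0.832 × 0.80 = 0.6656
Posterior odds = 0.02688 / 0.6656 ≈ 0.0404.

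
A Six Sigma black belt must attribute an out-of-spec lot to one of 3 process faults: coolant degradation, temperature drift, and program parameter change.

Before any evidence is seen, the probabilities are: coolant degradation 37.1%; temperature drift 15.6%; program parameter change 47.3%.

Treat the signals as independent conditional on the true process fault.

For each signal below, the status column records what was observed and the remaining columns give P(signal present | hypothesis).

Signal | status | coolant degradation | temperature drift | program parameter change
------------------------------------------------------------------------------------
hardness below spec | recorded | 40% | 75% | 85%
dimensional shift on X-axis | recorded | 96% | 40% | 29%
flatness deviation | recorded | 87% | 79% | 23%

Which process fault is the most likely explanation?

coolant degradation

Multiply each prior by the joint likelihood of the signal pattern:
  coolant degradation: 0.371 × 0.40 × 0.96 × 0.87 = 0.12394
  temperature drift: 0.156 × 0.75 × 0.40 × 0.79 = 0.036972
  program parameter change: 0.473 × 0.85 × 0.29 × 0.23 = 0.026817
The unnormalized weights sum to 0.18773.
P(coolant degradation | evidence) ≈ 0.12394 / 0.18773 ≈ 0.660
P(temperature drift | evidence) ≈ 0.036972 / 0.18773 ≈ 0.197
P(program parameter change | evidence) ≈ 0.026817 / 0.18773 ≈ 0.143
The largest is 0.660, so coolant degradation is most probable.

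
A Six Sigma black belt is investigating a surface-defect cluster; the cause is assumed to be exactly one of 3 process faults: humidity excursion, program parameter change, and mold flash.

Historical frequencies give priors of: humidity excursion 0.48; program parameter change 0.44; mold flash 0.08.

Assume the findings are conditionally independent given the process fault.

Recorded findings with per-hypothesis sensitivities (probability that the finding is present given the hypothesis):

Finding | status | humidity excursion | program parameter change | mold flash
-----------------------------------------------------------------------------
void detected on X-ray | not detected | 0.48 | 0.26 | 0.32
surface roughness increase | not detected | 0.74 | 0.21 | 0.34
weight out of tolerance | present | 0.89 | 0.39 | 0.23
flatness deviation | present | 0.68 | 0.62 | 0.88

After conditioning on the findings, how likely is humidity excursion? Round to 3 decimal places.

Multiply each prior by the joint likelihood of the evidence pattern (using 1 − P(present | H) for each absent finding):
  humidity excursion: 0.48 × (1 − 0.48) × (1 − 0.74) × 0.89 × 0.68 = 0.039275
  program parameter change: 0.44 × (1 − 0.26) × (1 − 0.21) × 0.39 × 0.62 = 0.062197
  mold flash: 0.08 × (1 − 0.32) × (1 − 0.34) × 0.23 × 0.88 = 0.007267
The unnormalized weights sum to 0.10874.
P(humidity excursion | evidence) = 0.039275 / 0.10874 ≈ 0.361.

0.361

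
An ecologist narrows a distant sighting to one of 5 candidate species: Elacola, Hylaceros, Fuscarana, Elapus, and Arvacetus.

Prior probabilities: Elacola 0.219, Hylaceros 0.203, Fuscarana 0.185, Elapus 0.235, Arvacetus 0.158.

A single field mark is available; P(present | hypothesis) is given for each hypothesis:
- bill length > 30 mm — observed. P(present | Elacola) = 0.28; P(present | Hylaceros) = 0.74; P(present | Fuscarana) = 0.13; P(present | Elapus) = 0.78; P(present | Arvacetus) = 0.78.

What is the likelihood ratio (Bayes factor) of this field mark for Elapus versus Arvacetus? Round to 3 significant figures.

1.00

Likelihood of this field mark under each hypothesis:
  Elapus: 0.78
  Arvacetus: 0.78
Bayes factor = 0.78 / 0.78 ≈ 1.00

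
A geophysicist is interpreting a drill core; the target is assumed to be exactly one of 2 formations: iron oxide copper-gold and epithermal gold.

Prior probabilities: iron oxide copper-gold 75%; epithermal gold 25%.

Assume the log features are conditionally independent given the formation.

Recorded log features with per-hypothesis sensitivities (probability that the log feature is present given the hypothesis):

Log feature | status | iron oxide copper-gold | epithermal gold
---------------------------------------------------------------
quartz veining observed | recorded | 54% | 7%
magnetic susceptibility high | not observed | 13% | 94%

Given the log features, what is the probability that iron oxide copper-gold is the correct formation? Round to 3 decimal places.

Multiply each prior by the joint likelihood of the log feature pattern (using 1 − P(present | H) for each absent log feature):
  iron oxide copper-gold: 0.75 × 0.54 × (1 − 0.13) = 0.35235
  epithermal gold: 0.25 × 0.07 × (1 − 0.94) = 0.00105
Marginal likelihood of the evidence = 0.3534.
P(iron oxide copper-gold | evidence) = 0.35235 / 0.3534 ≈ 0.997.

0.997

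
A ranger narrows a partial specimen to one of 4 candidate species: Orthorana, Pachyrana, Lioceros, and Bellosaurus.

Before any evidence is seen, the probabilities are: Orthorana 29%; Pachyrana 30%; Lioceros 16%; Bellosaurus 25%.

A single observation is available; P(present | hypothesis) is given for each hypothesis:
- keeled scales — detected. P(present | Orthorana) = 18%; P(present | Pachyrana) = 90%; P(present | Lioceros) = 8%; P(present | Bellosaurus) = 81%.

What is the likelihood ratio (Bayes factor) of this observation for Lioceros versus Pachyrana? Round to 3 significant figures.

Likelihood of this observation under each hypothesis:
  Lioceros: 0.08
  Pachyrana: 0.9
Bayes factor = 0.08 / 0.9 ≈ 0.0889

0.0889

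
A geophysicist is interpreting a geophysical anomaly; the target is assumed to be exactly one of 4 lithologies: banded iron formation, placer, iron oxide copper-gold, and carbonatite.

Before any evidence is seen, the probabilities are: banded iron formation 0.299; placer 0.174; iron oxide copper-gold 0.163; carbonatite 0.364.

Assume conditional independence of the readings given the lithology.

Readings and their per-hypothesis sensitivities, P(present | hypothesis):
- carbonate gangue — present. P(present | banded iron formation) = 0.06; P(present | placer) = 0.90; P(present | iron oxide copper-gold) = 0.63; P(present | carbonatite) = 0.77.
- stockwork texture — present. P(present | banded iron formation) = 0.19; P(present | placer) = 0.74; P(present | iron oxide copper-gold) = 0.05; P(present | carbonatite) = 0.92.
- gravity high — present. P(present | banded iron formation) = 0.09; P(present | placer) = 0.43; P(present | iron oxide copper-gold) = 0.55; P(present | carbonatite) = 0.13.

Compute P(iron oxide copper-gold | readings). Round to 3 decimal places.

0.033

For each hypothesis, the unnormalized posterior weight is prior × product of the reading likelihoods:
  banded iron formation: 0.299 × 0.06 × 0.19 × 0.09 = 0.00030677
  placer: 0.174 × 0.90 × 0.74 × 0.43 = 0.04983
  iron oxide copper-gold: 0.163 × 0.63 × 0.05 × 0.55 = 0.002824
  carbonatite: 0.364 × 0.77 × 0.92 × 0.13 = 0.033521
Normalizing constant Z = 0.00030677 + 0.04983 + 0.002824 + 0.033521 = 0.086482.
P(iron oxide copper-gold | evidence) = 0.002824 / 0.086482 ≈ 0.033.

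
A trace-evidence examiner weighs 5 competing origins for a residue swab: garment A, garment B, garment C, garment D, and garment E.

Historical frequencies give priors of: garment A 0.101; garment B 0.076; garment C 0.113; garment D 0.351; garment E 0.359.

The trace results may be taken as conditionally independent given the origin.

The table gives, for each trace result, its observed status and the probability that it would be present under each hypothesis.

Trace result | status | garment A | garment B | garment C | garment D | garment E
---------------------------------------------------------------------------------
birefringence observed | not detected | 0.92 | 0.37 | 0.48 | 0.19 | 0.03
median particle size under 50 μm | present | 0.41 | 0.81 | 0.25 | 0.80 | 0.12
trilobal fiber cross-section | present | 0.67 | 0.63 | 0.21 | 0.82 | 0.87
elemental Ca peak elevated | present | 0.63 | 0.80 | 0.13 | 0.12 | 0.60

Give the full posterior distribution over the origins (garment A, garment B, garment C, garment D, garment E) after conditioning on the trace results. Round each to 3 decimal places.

By Bayes' rule with conditional independence, the unnormalized weight for each hypothesis is prior × ∏ likelihoods (using 1 − P(present | H) for each absent trace result):
  garment A: 0.101 × (1 − 0.92) × 0.41 × 0.67 × 0.63 = 0.0013983
  garment B: 0.076 × (1 − 0.37) × 0.81 × 0.63 × 0.80 = 0.019547
  garment C: 0.113 × (1 − 0.48) × 0.25 × 0.21 × 0.13 = 0.00040104
  garment D: 0.351 × (1 − 0.19) × 0.80 × 0.82 × 0.12 = 0.022381
  garment E: 0.359 × (1 − 0.03) × 0.12 × 0.87 × 0.60 = 0.021813
Normalizing constant Z = 0.0013983 + 0.019547 + 0.00040104 + 0.022381 + 0.021813 = 0.06554.
P(garment A | evidence) = 0.0013983 / 0.06554 ≈ 0.021
P(garment B | evidence) = 0.019547 / 0.06554 ≈ 0.298
P(garment C | evidence) = 0.00040104 / 0.06554 ≈ 0.006
P(garment D | evidence) = 0.022381 / 0.06554 ≈ 0.341
P(garment E | evidence) = 0.021813 / 0.06554 ≈ 0.333

0.021, 0.298, 0.006, 0.341, 0.333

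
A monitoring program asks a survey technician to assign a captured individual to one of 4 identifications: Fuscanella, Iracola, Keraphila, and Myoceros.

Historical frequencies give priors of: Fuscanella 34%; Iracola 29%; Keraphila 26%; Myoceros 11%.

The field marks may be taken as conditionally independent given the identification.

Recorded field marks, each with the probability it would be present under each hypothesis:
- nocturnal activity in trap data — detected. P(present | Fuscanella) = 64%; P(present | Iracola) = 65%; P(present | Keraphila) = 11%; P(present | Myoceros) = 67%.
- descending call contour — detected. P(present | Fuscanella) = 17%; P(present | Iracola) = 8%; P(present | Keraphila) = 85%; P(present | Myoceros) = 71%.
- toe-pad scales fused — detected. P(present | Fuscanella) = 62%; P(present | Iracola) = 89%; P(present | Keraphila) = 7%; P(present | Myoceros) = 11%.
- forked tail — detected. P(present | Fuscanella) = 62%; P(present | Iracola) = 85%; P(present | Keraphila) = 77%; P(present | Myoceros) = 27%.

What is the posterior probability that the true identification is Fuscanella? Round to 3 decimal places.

For each hypothesis, the unnormalized posterior weight is prior × product of the field mark likelihoods:
  Fuscanella: 0.34 × 0.64 × 0.17 × 0.62 × 0.62 = 0.01422
  Iracola: 0.29 × 0.65 × 0.08 × 0.89 × 0.85 = 0.011408
  Keraphila: 0.26 × 0.11 × 0.85 × 0.07 × 0.77 = 0.0013103
  Myoceros: 0.11 × 0.67 × 0.71 × 0.11 × 0.27 = 0.0015541
Marginal likelihood of the evidence = 0.028492.
P(Fuscanella | evidence) = 0.01422 / 0.028492 ≈ 0.499.

0.499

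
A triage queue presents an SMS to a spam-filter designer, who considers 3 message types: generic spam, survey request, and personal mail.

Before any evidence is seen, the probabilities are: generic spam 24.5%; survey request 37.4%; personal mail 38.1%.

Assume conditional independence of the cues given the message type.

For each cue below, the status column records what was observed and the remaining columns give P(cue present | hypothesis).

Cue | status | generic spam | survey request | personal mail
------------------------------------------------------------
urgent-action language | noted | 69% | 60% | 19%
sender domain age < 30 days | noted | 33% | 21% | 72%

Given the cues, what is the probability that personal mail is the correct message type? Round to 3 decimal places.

For each hypothesis, the unnormalized posterior weight is prior × product of the cue likelihoods:
  generic spam: 0.245 × 0.69 × 0.33 = 0.055786
  survey request: 0.374 × 0.60 × 0.21 = 0.047124
  personal mail: 0.381 × 0.19 × 0.72 = 0.052121
The unnormalized weights sum to 0.15503.
P(personal mail | evidence) = 0.052121 / 0.15503 ≈ 0.336.

0.336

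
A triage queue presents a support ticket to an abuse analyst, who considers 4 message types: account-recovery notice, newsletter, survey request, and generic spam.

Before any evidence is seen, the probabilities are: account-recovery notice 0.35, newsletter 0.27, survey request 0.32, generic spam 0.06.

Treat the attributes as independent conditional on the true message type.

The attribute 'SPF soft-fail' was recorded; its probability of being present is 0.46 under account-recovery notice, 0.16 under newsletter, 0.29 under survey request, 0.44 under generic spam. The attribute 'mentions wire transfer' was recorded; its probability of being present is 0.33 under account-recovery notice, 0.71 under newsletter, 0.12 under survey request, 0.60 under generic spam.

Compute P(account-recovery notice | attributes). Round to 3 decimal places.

0.480

By Bayes' rule with conditional independence, the unnormalized weight for each hypothesis is prior × ∏ likelihoods:
  account-recovery notice: 0.35 × 0.46 × 0.33 = 0.05313
  newsletter: 0.27 × 0.16 × 0.71 = 0.030672
  survey request: 0.32 × 0.29 × 0.12 = 0.011136
  generic spam: 0.06 × 0.44 × 0.60 = 0.01584
Normalizing constant Z = 0.05313 + 0.030672 + 0.011136 + 0.01584 = 0.11078.
P(account-recovery notice | evidence) = 0.05313 / 0.11078 ≈ 0.480.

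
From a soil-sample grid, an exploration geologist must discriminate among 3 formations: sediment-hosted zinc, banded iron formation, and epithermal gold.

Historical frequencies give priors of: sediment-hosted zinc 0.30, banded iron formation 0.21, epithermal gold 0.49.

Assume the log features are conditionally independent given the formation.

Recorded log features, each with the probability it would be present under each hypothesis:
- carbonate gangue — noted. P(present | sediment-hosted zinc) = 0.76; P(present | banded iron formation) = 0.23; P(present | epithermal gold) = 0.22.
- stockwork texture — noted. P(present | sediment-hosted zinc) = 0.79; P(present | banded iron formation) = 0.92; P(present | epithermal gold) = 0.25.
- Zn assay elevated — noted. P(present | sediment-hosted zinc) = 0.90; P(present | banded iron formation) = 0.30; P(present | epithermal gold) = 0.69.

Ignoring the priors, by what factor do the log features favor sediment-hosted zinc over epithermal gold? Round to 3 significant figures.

14.2

The Bayes factor is the ratio of the joint likelihoods of the log feature pattern under the two hypotheses.
  sediment-hosted zinc: 0.76 × 0.79 × 0.90 = 0.54036
  epithermal gold: 0.22 × 0.25 × 0.69 = 0.03795
Bayes factor = 0.54036 / 0.03795 ≈ 14.2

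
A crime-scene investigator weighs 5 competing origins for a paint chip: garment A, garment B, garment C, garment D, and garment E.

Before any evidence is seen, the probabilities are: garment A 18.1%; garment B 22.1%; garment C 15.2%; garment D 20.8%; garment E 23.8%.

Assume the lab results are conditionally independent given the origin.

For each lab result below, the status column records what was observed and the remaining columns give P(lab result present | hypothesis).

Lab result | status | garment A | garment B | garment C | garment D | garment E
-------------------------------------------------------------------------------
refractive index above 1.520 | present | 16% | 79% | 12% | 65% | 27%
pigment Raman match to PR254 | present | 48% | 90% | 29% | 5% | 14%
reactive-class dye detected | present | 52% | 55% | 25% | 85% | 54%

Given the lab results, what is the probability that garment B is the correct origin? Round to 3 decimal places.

0.819

By Bayes' rule with conditional independence, the unnormalized weight for each hypothesis is prior × ∏ likelihoods:
  garment A: 0.181 × 0.16 × 0.48 × 0.52 = 0.0072284
  garment B: 0.221 × 0.79 × 0.90 × 0.55 = 0.086422
  garment C: 0.152 × 0.12 × 0.29 × 0.25 = 0.0013224
  garment D: 0.208 × 0.65 × 0.05 × 0.85 = 0.005746
  garment E: 0.238 × 0.27 × 0.14 × 0.54 = 0.0048581
Normalizing constant Z = 0.0072284 + 0.086422 + 0.0013224 + 0.005746 + 0.0048581 = 0.10558.
P(garment B | evidence) = 0.086422 / 0.10558 ≈ 0.819.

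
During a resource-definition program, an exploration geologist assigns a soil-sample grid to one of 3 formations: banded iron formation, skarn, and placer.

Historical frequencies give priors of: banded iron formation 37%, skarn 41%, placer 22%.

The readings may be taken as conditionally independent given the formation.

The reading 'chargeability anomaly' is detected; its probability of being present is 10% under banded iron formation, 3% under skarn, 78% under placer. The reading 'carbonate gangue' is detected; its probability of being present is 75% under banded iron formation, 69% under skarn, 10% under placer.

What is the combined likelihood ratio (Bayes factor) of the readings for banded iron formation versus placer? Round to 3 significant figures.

0.962

Joint likelihood of the reading pattern under each hypothesis:
  banded iron formation: 0.10 × 0.75 = 0.075
  placer: 0.78 × 0.10 = 0.078
Bayes factor = 0.075 / 0.078 ≈ 0.962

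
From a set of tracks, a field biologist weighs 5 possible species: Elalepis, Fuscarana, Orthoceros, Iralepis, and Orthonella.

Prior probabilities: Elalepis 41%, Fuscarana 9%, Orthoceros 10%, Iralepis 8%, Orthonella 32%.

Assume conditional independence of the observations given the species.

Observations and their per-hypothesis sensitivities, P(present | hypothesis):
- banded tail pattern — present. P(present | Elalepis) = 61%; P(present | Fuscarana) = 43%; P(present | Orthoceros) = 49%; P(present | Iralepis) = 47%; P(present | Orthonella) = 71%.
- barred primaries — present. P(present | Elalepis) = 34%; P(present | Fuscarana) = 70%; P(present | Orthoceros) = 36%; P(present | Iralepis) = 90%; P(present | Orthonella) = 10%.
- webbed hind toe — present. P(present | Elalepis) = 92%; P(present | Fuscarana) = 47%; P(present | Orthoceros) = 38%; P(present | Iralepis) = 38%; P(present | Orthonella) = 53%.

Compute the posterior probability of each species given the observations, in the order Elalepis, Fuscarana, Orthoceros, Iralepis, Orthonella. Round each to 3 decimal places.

For each hypothesis, the unnormalized posterior weight is prior × product of the observation likelihoods:
  Elalepis: 0.41 × 0.61 × 0.34 × 0.92 = 0.078231
  Fuscarana: 0.09 × 0.43 × 0.70 × 0.47 = 0.012732
  Orthoceros: 0.10 × 0.49 × 0.36 × 0.38 = 0.0067032
  Iralepis: 0.08 × 0.47 × 0.90 × 0.38 = 0.012859
  Orthonella: 0.32 × 0.71 × 0.10 × 0.53 = 0.012042
The unnormalized weights sum to 0.12257.
P(Elalepis | evidence) = 0.078231 / 0.12257 ≈ 0.638
P(Fuscarana | evidence) = 0.012732 / 0.12257 ≈ 0.104
P(Orthoceros | evidence) = 0.0067032 / 0.12257 ≈ 0.055
P(Iralepis | evidence) = 0.012859 / 0.12257 ≈ 0.105
P(Orthonella | evidence) = 0.012042 / 0.12257 ≈ 0.098

0.638, 0.104, 0.055, 0.105, 0.098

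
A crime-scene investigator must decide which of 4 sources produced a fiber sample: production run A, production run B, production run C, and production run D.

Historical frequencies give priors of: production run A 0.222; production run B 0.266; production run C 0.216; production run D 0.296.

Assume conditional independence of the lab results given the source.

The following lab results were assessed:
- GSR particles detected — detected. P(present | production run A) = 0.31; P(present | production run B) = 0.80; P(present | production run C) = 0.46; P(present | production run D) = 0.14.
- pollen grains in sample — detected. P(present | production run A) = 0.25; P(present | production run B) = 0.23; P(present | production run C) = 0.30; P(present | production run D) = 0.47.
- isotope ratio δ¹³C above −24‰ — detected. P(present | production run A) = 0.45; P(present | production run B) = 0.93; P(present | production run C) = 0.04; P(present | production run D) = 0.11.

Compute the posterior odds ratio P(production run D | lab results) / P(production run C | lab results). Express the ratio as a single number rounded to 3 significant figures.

Posterior odds equal prior odds times the likelihood ratio; only the two competing hypotheses matter.
  production run D: 0.296 × 0.14 × 0.47 × 0.11 = 0.0021424
  production run C: 0.216 × 0.46 × 0.30 × 0.04 = 0.0011923
Posterior odds = 0.0021424 / 0.0011923 ≈ 1.80.

1.80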